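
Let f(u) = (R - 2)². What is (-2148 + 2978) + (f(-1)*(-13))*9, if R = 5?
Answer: -223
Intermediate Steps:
f(u) = 9 (f(u) = (5 - 2)² = 3² = 9)
(-2148 + 2978) + (f(-1)*(-13))*9 = (-2148 + 2978) + (9*(-13))*9 = 830 - 117*9 = 830 - 1053 = -223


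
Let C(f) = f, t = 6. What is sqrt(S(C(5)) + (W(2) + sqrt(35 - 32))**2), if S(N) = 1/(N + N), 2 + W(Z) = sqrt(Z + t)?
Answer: sqrt(10 + 100*(-2 + sqrt(3) + 2*sqrt(2))**2)/10 ≈ 2.5799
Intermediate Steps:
W(Z) = -2 + sqrt(6 + Z) (W(Z) = -2 + sqrt(Z + 6) = -2 + sqrt(6 + Z))
S(N) = 1/(2*N)
sqrt(S(C(5)) + (W(2) + sqrt(35 - 32))**2) = sqrt((1/2)/5 + ((-2 + sqrt(6 + 2)) + sqrt(35 - 32))**2) = sqrt((1/2)*(1/5) + ((-2 + sqrt(8)) + sqrt(3))**2) = sqrt(1/10 + ((-2 + 2*sqrt(2)) + sqrt(3))**2) = sqrt(1/10 + (-2 + sqrt(3) + 2*sqrt(2))**2)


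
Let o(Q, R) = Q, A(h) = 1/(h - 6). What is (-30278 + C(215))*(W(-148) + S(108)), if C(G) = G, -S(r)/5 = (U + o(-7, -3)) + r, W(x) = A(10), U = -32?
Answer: 41456877/4 ≈ 1.0364e+7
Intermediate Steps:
A(h) = 1/(-6 + h)
W(x) = ¼ (W(x) = 1/(-6 + 10) = 1/4 = ¼)
S(r) = 195 - 5*r (S(r) = -5*((-32 - 7) + r) = -5*(-39 + r) = 195 - 5*r)
(-30278 + C(215))*(W(-148) + S(108)) = (-30278 + 215)*(¼ + (195 - 5*108)) = -30063*(¼ + (195 - 540)) = -30063*(¼ - 345) = -30063*(-1379/4) = 41456877/4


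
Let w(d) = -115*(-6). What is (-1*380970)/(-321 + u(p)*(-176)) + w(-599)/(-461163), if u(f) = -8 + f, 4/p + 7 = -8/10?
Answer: -2283971045420/7057792273 ≈ -323.61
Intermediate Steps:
p = -20/39 (p = 4/(-7 - 8/10) = 4/(-7 - 8*⅒) = 4/(-7 - ⅘) = 4/(-39/5) = 4*(-5/39) = -20/39 ≈ -0.51282)
w(d) = 690
(-1*380970)/(-321 + u(p)*(-176)) + w(-599)/(-461163) = (-1*380970)/(-321 + (-8 - 20/39)*(-176)) + 690/(-461163) = -380970/(-321 - 332/39*(-176)) + 690*(-1/461163) = -380970/(-321 + 58432/39) - 230/153721 = -380970/45913/39 - 230/153721 = -380970*39/45913 - 230/153721 = -14857830/45913 - 230/153721 = -2283971045420/7057792273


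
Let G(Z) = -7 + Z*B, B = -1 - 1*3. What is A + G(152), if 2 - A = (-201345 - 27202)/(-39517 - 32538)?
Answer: -44398262/72055 ≈ -616.17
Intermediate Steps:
B = -4 (B = -1 - 3 = -4)
A = -84437/72055 (A = 2 - (-201345 - 27202)/(-39517 - 32538) = 2 - (-228547)/(-72055) = 2 - (-228547)*(-1)/72055 = 2 - 1*228547/72055 = 2 - 228547/72055 = -84437/72055 ≈ -1.1718)
G(Z) = -7 - 4*Z (G(Z) = -7 + Z*(-4) = -7 - 4*Z)
A + G(152) = -84437/72055 + (-7 - 4*152) = -84437/72055 + (-7 - 608) = -84437/72055 - 615 = -44398262/72055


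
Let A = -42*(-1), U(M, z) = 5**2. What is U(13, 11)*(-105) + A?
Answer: -2583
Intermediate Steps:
U(M, z) = 25
A = 42
U(13, 11)*(-105) + A = 25*(-105) + 42 = -2625 + 42 = -2583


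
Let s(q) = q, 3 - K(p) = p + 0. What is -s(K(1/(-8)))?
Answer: -25/8 ≈ -3.1250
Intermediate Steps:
K(p) = 3 - p (K(p) = 3 - (p + 0) = 3 - p)
-s(K(1/(-8))) = -(3 - 1/(-8)) = -(3 - 1*(-⅛)) = -(3 + ⅛) = -1*25/8 = -25/8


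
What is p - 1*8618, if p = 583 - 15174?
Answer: -23209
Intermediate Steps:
p = -14591
p - 1*8618 = -14591 - 1*8618 = -14591 - 8618 = -23209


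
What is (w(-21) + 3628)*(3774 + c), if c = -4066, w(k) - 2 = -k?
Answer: -1066092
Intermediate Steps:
w(k) = 2 - k
(w(-21) + 3628)*(3774 + c) = ((2 - 1*(-21)) + 3628)*(3774 - 4066) = ((2 + 21) + 3628)*(-292) = (23 + 3628)*(-292) = 3651*(-292) = -1066092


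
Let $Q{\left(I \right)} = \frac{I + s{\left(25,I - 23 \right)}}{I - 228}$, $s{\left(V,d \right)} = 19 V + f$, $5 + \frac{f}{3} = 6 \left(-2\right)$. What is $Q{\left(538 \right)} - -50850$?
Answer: $\frac{7882231}{155} \approx 50853.0$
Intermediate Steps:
$f = -51$ ($f = -15 + 3 \cdot 6 \left(-2\right) = -15 + 3 \left(-12\right) = -15 - 36 = -51$)
$s{\left(V,d \right)} = -51 + 19 V$ ($s{\left(V,d \right)} = 19 V - 51 = -51 + 19 V$)
$Q{\left(I \right)} = \frac{424 + I}{-228 + I}$ ($Q{\left(I \right)} = \frac{I + \left(-51 + 19 \cdot 25\right)}{I - 228} = \frac{I + \left(-51 + 475\right)}{-228 + I} = \frac{I + 424}{-228 + I} = \frac{424 + I}{-228 + I}$)
$Q{\left(538 \right)} - -50850 = \frac{424 + 538}{-228 + 538} - -50850 = \frac{1}{310} \cdot 962 + 50850 = \frac{481}{155} + 50850 = \frac{7882231}{155}$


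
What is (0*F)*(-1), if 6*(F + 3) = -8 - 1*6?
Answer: 0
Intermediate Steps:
F = -16/3 (F = -3 + (-8 - 1*6)/6 = -3 + (-8 - 6)/6 = -3 + (⅙)*(-14) = -3 - 7/3 = -16/3 ≈ -5.3333)
(0*F)*(-1) = (0*(-16/3))*(-1) = 0*(-1) = 0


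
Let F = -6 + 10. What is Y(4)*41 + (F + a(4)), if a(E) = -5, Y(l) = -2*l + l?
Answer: -165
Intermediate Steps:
Y(l) = -l
F = 4
Y(4)*41 + (F + a(4)) = -1*4*41 + (4 - 5) = -4*41 - 1 = -164 - 1 = -165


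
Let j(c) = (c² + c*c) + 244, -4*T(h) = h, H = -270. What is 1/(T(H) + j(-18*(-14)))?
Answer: 2/254639 ≈ 7.8543e-6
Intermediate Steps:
T(h) = -h/4
j(c) = 244 + 2*c² (j(c) = (c² + c²) + 244 = 2*c² + 244 = 244 + 2*c²)
1/(T(H) + j(-18*(-14))) = 1/(-¼*(-270) + (244 + 2*(-18*(-14))²)) = 1/(135/2 + (244 + 2*252²)) = 1/(135/2 + (244 + 2*63504)) = 1/(135/2 + (244 + 127008)) = 1/(135/2 + 127252) = 1/(254639/2) = 2/254639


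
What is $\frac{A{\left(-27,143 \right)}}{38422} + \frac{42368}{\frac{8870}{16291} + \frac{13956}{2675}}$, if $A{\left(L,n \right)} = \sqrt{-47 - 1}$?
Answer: $\frac{923165355200}{125542223} + \frac{2 i \sqrt{3}}{19211} \approx 7353.4 + 0.00018032 i$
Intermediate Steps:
$A{\left(L,n \right)} = 4 i \sqrt{3}$ ($A{\left(L,n \right)} = \sqrt{-48} = 4 i \sqrt{3}$)
$\frac{A{\left(-27,143 \right)}}{38422} + \frac{42368}{\frac{8870}{16291} + \frac{13956}{2675}} = \frac{4 i \sqrt{3}}{38422} + \frac{42368}{\frac{8870}{16291} + \frac{13956}{2675}} = 4 i \sqrt{3} \cdot \frac{1}{38422} + \frac{42368}{8870 \cdot \frac{1}{16291} + 13956 \cdot \frac{1}{2675}} = \frac{2 i \sqrt{3}}{19211} + \frac{42368}{\frac{8870}{16291} + \frac{13956}{2675}} = \frac{2 i \sqrt{3}}{19211} + \frac{42368}{\frac{251084446}{43578425}} = \frac{2 i \sqrt{3}}{19211} + 42368 \cdot \frac{43578425}{251084446} = \frac{2 i \sqrt{3}}{19211} + \frac{923165355200}{125542223} = \frac{923165355200}{125542223} + \frac{2 i \sqrt{3}}{19211}$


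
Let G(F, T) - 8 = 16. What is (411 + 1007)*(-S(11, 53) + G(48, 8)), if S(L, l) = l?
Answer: -41122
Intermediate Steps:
G(F, T) = 24 (G(F, T) = 8 + 16 = 24)
(411 + 1007)*(-S(11, 53) + G(48, 8)) = (411 + 1007)*(-1*53 + 24) = 1418*(-53 + 24) = 1418*(-29) = -41122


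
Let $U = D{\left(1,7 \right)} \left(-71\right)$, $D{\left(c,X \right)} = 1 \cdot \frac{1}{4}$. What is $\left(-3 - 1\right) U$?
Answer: $71$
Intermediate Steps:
$D{\left(c,X \right)} = \frac{1}{4}$ ($D{\left(c,X \right)} = 1 \cdot \frac{1}{4} = \frac{1}{4}$)
$U = - \frac{71}{4}$ ($U = \frac{1}{4} \left(-71\right) = - \frac{71}{4} \approx -17.75$)
$\left(-3 - 1\right) U = \left(-3 - 1\right) \left(- \frac{71}{4}\right) = \left(-4\right) \left(- \frac{71}{4}\right) = 71$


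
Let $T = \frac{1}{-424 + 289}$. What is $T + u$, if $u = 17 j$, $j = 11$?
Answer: $\frac{25244}{135} \approx 186.99$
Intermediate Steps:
$u = 187$ ($u = 17 \cdot 11 = 187$)
$T = - \frac{1}{135}$ ($T = \frac{1}{-135} = - \frac{1}{135} \approx -0.0074074$)
$T + u = - \frac{1}{135} + 187 = \frac{25244}{135}$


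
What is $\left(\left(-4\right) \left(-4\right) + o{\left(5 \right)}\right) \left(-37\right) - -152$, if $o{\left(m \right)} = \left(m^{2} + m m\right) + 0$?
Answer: $-2290$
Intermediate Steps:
$o{\left(m \right)} = 2 m^{2}$ ($o{\left(m \right)} = \left(m^{2} + m^{2}\right) + 0 = 2 m^{2} + 0 = 2 m^{2}$)
$\left(\left(-4\right) \left(-4\right) + o{\left(5 \right)}\right) \left(-37\right) - -152 = \left(\left(-4\right) \left(-4\right) + 2 \cdot 5^{2}\right) \left(-37\right) - -152 = \left(16 + 2 \cdot 25\right) \left(-37\right) + 152 = \left(16 + 50\right) \left(-37\right) + 152 = 66 \left(-37\right) + 152 = -2442 + 152 = -2290$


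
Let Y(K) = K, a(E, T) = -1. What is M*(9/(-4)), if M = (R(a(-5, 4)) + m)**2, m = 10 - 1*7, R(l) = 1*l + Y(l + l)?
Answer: 0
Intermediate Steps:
R(l) = 3*l (R(l) = 1*l + (l + l) = l + 2*l = 3*l)
m = 3 (m = 10 - 7 = 3)
M = 0 (M = (3*(-1) + 3)**2 = (-3 + 3)**2 = 0**2 = 0)
M*(9/(-4)) = 0*(9/(-4)) = 0*(9*(-1/4)) = 0*(-9/4) = 0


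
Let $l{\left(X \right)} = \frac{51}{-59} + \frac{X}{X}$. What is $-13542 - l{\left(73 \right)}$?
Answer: $- \frac{798986}{59} \approx -13542.0$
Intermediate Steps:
$l{\left(X \right)} = \frac{8}{59}$ ($l{\left(X \right)} = 51 \left(- \frac{1}{59}\right) + 1 = - \frac{51}{59} + 1 = \frac{8}{59}$)
$-13542 - l{\left(73 \right)} = -13542 - \frac{8}{59} = - \frac{798986}{59}$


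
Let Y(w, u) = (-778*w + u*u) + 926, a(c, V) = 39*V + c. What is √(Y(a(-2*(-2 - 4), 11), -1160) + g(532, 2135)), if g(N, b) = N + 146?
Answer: √1004106 ≈ 1002.1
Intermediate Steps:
a(c, V) = c + 39*V
Y(w, u) = 926 + u² - 778*w (Y(w, u) = (-778*w + u²) + 926 = (u² - 778*w) + 926 = 926 + u² - 778*w)
g(N, b) = 146 + N
√(Y(a(-2*(-2 - 4), 11), -1160) + g(532, 2135)) = √((926 + (-1160)² - 778*(-2*(-2 - 4) + 39*11)) + (146 + 532)) = √((926 + 1345600 - 778*(-2*(-6) + 429)) + 678) = √((926 + 1345600 - 778*(12 + 429)) + 678) = √((926 + 1345600 - 778*441) + 678) = √((926 + 1345600 - 343098) + 678) = √(1003428 + 678) = √1004106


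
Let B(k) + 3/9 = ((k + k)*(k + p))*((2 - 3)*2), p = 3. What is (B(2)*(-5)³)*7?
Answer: 105875/3 ≈ 35292.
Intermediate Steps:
B(k) = -⅓ - 4*k*(3 + k) (B(k) = -⅓ + ((k + k)*(k + 3))*((2 - 3)*2) = -⅓ + ((2*k)*(3 + k))*(-1*2) = -⅓ + (2*k*(3 + k))*(-2) = -⅓ - 4*k*(3 + k))
(B(2)*(-5)³)*7 = ((-⅓ - 12*2 - 4*2²)*(-5)³)*7 = ((-⅓ - 24 - 4*4)*(-125))*7 = ((-⅓ - 24 - 16)*(-125))*7 = -121/3*(-125)*7 = (15125/3)*7 = 105875/3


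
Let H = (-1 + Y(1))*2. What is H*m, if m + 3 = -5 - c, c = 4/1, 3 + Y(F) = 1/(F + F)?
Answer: 84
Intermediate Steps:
Y(F) = -3 + 1/(2*F) (Y(F) = -3 + 1/(F + F) = -3 + 1/(2*F))
c = 4 (c = 4*1 = 4)
H = -7 (H = (-1 + (-3 + (1/2)/1))*2 = (-1 + (-3 + (1/2)*1))*2 = (-1 + (-3 + 1/2))*2 = (-1 - 5/2)*2 = -7/2*2 = -7)
m = -12 (m = -3 + (-5 - 1*4) = -3 + (-5 - 4) = -3 - 9 = -12)
H*m = -7*(-12) = 84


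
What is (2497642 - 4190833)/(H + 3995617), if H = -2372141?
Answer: -1693191/1623476 ≈ -1.0429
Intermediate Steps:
(2497642 - 4190833)/(H + 3995617) = (2497642 - 4190833)/(-2372141 + 3995617) = -1693191/1623476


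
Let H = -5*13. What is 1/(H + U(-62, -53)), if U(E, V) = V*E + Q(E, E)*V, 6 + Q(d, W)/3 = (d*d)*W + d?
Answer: 1/37908185 ≈ 2.6380e-8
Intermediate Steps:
Q(d, W) = -18 + 3*d + 3*W*d² (Q(d, W) = -18 + 3*((d*d)*W + d) = -18 + 3*(d²*W + d) = -18 + 3*(W*d² + d) = -18 + 3*(d + W*d²) = -18 + (3*d + 3*W*d²) = -18 + 3*d + 3*W*d²)
H = -65
U(E, V) = E*V + V*(-18 + 3*E + 3*E³) (U(E, V) = V*E + (-18 + 3*E + 3*E*E²)*V = E*V + (-18 + 3*E + 3*E³)*V = E*V + V*(-18 + 3*E + 3*E³))
1/(H + U(-62, -53)) = 1/(-65 - 53*(-18 + 3*(-62)³ + 4*(-62))) = 1/(-65 - 53*(-18 + 3*(-238328) - 248)) = 1/(-65 - 53*(-18 - 714984 - 248)) = 1/(-65 - 53*(-715250)) = 1/(-65 + 37908250) = 1/37908185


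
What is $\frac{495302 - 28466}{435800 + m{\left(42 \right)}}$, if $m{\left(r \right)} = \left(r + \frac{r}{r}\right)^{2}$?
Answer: $\frac{155612}{145883} \approx 1.0667$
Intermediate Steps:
$m{\left(r \right)} = \left(1 + r\right)^{2}$ ($m{\left(r \right)} = \left(r + 1\right)^{2} = \left(1 + r\right)^{2}$)
$\frac{495302 - 28466}{435800 + m{\left(42 \right)}} = \frac{495302 - 28466}{435800 + \left(1 + 42\right)^{2}} = \frac{466836}{435800 + 43^{2}} = \frac{466836}{435800 + 1849} = \frac{466836}{437649} = 466836 \cdot \frac{1}{437649} = \frac{155612}{145883}$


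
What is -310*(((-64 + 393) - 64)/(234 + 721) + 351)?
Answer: -20799140/191 ≈ -1.0890e+5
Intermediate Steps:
-310*(((-64 + 393) - 64)/(234 + 721) + 351) = -310*((329 - 64)/955 + 351) = -310*(265*(1/955) + 351) = -310*(53/191 + 351) = -310*67094/191 = -20799140/191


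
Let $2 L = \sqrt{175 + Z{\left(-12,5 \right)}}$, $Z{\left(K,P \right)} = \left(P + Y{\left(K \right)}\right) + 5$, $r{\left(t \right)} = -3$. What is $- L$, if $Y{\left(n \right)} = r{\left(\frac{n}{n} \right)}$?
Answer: $- \frac{\sqrt{182}}{2} \approx -6.7454$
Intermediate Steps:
$Y{\left(n \right)} = -3$
$Z{\left(K,P \right)} = 2 + P$ ($Z{\left(K,P \right)} = \left(P - 3\right) + 5 = \left(-3 + P\right) + 5 = 2 + P$)
$L = \frac{\sqrt{182}}{2}$ ($L = \frac{\sqrt{175 + \left(2 + 5\right)}}{2} = \frac{\sqrt{175 + 7}}{2} = \frac{\sqrt{182}}{2} \approx 6.7454$)
$- L = - \frac{\sqrt{182}}{2}$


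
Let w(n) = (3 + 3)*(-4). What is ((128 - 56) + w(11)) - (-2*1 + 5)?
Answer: 45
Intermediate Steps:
w(n) = -24 (w(n) = 6*(-4) = -24)
((128 - 56) + w(11)) - (-2*1 + 5) = ((128 - 56) - 24) - (-2*1 + 5) = (72 - 24) - (-2 + 5) = 48 - 1*3 = 48 - 3 = 45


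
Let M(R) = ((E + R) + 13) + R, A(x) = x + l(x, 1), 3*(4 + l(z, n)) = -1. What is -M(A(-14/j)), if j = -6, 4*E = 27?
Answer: -63/4 ≈ -15.750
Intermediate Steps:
E = 27/4 (E = (¼)*27 = 27/4 ≈ 6.7500)
l(z, n) = -13/3 (l(z, n) = -4 + (⅓)*(-1) = -4 - ⅓ = -13/3)
A(x) = -13/3 + x (A(x) = x - 13/3 = -13/3 + x)
M(R) = 79/4 + 2*R (M(R) = ((27/4 + R) + 13) + R = (79/4 + R) + R = 79/4 + 2*R)
-M(A(-14/j)) = -(79/4 + 2*(-13/3 - 14/(-6))) = -(79/4 + 2*(-13/3 - 14*(-⅙))) = -(79/4 + 2*(-13/3 + 7/3)) = -(79/4 + 2*(-2)) = -(79/4 - 4) = -1*63/4 = -63/4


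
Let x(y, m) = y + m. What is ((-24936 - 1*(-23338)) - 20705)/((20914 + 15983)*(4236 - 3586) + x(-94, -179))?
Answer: -22303/23982777 ≈ -0.00092996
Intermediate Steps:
x(y, m) = m + y
((-24936 - 1*(-23338)) - 20705)/((20914 + 15983)*(4236 - 3586) + x(-94, -179)) = ((-24936 - 1*(-23338)) - 20705)/((20914 + 15983)*(4236 - 3586) + (-179 - 94)) = ((-24936 + 23338) - 20705)/(36897*650 - 273) = (-1598 - 20705)/(23983050 - 273) = -22303/23982777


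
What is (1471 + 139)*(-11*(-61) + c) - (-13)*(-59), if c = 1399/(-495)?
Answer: 106424279/99 ≈ 1.0750e+6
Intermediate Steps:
c = -1399/495 (c = 1399*(-1/495) = -1399/495 ≈ -2.8263)
(1471 + 139)*(-11*(-61) + c) - (-13)*(-59) = (1471 + 139)*(-11*(-61) - 1399/495) - (-13)*(-59) = 1610*(671 - 1399/495) - 1*767 = 1610*(330746/495) - 767 = 106500212/99 - 767 = 106424279/99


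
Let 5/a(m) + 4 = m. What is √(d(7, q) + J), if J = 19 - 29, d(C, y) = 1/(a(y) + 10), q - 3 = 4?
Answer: I*√12145/35 ≈ 3.1487*I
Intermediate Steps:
q = 7 (q = 3 + 4 = 7)
a(m) = 5/(-4 + m)
d(C, y) = 1/(10 + 5/(-4 + y)) (d(C, y) = 1/(5/(-4 + y) + 10) = 1/(10 + 5/(-4 + y)))
J = -10
√(d(7, q) + J) = √((-4 + 7)/(5*(-7 + 2*7)) - 10) = √((⅕)*3/(-7 + 14) - 10) = √((⅕)*3/7 - 10) = √((⅕)*(⅐)*3 - 10) = √(3/35 - 10) = √(-347/35) = I*√12145/35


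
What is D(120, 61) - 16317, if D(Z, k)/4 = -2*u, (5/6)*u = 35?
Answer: -16653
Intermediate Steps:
u = 42 (u = (6/5)*35 = 42)
D(Z, k) = -336 (D(Z, k) = 4*(-2*42) = 4*(-84) = -336)
D(120, 61) - 16317 = -336 - 16317 = -16653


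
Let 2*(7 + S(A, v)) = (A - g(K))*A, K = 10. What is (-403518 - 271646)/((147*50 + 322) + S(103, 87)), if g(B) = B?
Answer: -1350328/24909 ≈ -54.210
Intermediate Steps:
S(A, v) = -7 + A*(-10 + A)/2 (S(A, v) = -7 + ((A - 1*10)*A)/2 = -7 + ((A - 10)*A)/2 = -7 + ((-10 + A)*A)/2 = -7 + (A*(-10 + A))/2 = -7 + A*(-10 + A)/2)
(-403518 - 271646)/((147*50 + 322) + S(103, 87)) = (-403518 - 271646)/((147*50 + 322) + (-7 + (½)*103² - 5*103)) = -675164/((7350 + 322) + (-7 + (½)*10609 - 515)) = -675164/(7672 + (-7 + 10609/2 - 515)) = -675164/(7672 + 9565/2) = -675164/24909/2 = -675164*2/24909 = -1350328/24909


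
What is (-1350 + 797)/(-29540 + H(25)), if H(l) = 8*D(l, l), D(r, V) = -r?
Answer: 553/29740 ≈ 0.018594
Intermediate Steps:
H(l) = -8*l (H(l) = 8*(-l) = -8*l)
(-1350 + 797)/(-29540 + H(25)) = (-1350 + 797)/(-29540 - 8*25) = -553/(-29540 - 200) = -553/(-29740) = -553*(-1/29740) = 553/29740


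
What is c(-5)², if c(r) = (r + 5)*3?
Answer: 0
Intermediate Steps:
c(r) = 15 + 3*r (c(r) = (5 + r)*3 = 15 + 3*r)
c(-5)² = (15 + 3*(-5))² = (15 - 15)² = 0² = 0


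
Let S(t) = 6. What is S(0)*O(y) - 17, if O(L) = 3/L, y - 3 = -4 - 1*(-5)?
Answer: -25/2 ≈ -12.500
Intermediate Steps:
y = 4 (y = 3 + (-4 - 1*(-5)) = 3 + (-4 + 5) = 3 + 1 = 4)
S(0)*O(y) - 17 = 6*(3/4) - 17 = 9/2 - 17 = -25/2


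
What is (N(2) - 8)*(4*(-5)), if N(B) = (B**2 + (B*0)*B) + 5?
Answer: -20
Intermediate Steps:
N(B) = 5 + B**2 (N(B) = (B**2 + 0*B) + 5 = (B**2 + 0) + 5 = B**2 + 5 = 5 + B**2)
(N(2) - 8)*(4*(-5)) = ((5 + 2**2) - 8)*(4*(-5)) = ((5 + 4) - 8)*(-20) = (9 - 8)*(-20) = 1*(-20) = -20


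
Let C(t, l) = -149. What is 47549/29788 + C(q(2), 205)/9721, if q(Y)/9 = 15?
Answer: 457785417/289569148 ≈ 1.5809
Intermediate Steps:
q(Y) = 135 (q(Y) = 9*15 = 135)
47549/29788 + C(q(2), 205)/9721 = 47549/29788 - 149/9721 = 457785417/289569148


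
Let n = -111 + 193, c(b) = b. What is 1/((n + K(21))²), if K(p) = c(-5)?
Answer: 1/5929 ≈ 0.00016866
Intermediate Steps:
K(p) = -5
n = 82
1/((n + K(21))²) = 1/((82 - 5)²) = 1/(77²) = 1/5929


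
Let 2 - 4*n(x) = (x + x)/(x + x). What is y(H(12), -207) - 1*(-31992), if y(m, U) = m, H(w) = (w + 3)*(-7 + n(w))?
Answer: 127563/4 ≈ 31891.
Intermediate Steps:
n(x) = 1/4 (n(x) = 1/2 - (x + x)/(4*(x + x)) = 1/2 - 2*x/(4*(2*x)) = 1/2 - 2*x*1/(2*x)/4 = 1/2 - 1/4*1 = 1/2 - 1/4 = 1/4)
H(w) = -81/4 - 27*w/4 (H(w) = (w + 3)*(-7 + 1/4) = (3 + w)*(-27/4) = -81/4 - 27*w/4)
y(H(12), -207) - 1*(-31992) = (-81/4 - 27/4*12) - 1*(-31992) = (-81/4 - 81) + 31992 = -405/4 + 31992 = 127563/4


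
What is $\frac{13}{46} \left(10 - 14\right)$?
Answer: $- \frac{26}{23} \approx -1.1304$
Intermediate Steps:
$\frac{13}{46} \left(10 - 14\right) = 13 \cdot \frac{1}{46} \left(10 - 14\right) = \frac{13}{46} \left(-4\right) = - \frac{26}{23}$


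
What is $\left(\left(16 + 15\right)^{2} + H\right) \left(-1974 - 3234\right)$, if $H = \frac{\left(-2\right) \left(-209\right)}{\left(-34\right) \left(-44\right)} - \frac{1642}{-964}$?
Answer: $- \frac{20547332022}{4097} \approx -5.0152 \cdot 10^{6}$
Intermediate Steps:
$H = \frac{32493}{16388}$ ($H = \frac{418}{1496} - - \frac{821}{482} = 418 \cdot \frac{1}{1496} + \frac{821}{482} = \frac{19}{68} + \frac{821}{482} = \frac{32493}{16388} \approx 1.9827$)
$\left(\left(16 + 15\right)^{2} + H\right) \left(-1974 - 3234\right) = \left(\left(16 + 15\right)^{2} + \frac{32493}{16388}\right) \left(-1974 - 3234\right) = \left(31^{2} + \frac{32493}{16388}\right) \left(-5208\right) = \left(961 + \frac{32493}{16388}\right) \left(-5208\right) = \frac{15781361}{16388} \left(-5208\right) = - \frac{20547332022}{4097}$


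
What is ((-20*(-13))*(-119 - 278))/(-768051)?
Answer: 103220/768051 ≈ 0.13439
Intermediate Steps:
((-20*(-13))*(-119 - 278))/(-768051) = (260*(-397))*(-1/768051) = -103220*(-1/768051) = 103220/768051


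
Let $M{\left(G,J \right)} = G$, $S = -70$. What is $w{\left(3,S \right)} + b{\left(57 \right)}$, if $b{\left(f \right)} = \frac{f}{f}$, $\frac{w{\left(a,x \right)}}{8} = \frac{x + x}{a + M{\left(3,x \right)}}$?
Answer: $- \frac{557}{3} \approx -185.67$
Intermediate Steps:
$w{\left(a,x \right)} = \frac{16 x}{3 + a}$ ($w{\left(a,x \right)} = 8 \frac{x + x}{a + 3} = 8 \frac{2 x}{3 + a} = \frac{16 x}{3 + a}$)
$b{\left(f \right)} = 1$
$w{\left(3,S \right)} + b{\left(57 \right)} = 16 \left(-70\right) \frac{1}{3 + 3} + 1 = 16 \left(-70\right) \frac{1}{6} + 1 = - \frac{560}{3} + 1 = - \frac{557}{3}$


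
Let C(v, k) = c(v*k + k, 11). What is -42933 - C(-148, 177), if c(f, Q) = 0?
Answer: -42933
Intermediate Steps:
C(v, k) = 0
-42933 - C(-148, 177) = -42933 - 1*0 = -42933 + 0 = -42933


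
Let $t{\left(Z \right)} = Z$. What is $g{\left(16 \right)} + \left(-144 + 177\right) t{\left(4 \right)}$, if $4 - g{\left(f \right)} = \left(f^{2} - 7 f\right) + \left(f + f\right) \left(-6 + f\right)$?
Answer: $-328$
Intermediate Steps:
$g{\left(f \right)} = 4 - f^{2} + 7 f - 2 f \left(-6 + f\right)$ ($g{\left(f \right)} = 4 - \left(\left(f^{2} - 7 f\right) + \left(f + f\right) \left(-6 + f\right)\right) = 4 - \left(\left(f^{2} - 7 f\right) + 2 f \left(-6 + f\right)\right) = 4 - \left(f^{2} - 7 f + 2 f \left(-6 + f\right)\right) = 4 - f^{2} + 7 f - 2 f \left(-6 + f\right)$)
$g{\left(16 \right)} + \left(-144 + 177\right) t{\left(4 \right)} = \left(4 - 3 \cdot 16^{2} + 19 \cdot 16\right) + \left(-144 + 177\right) 4 = \left(4 - 768 + 304\right) + 33 \cdot 4 = \left(4 - 768 + 304\right) + 132 = -460 + 132 = -328$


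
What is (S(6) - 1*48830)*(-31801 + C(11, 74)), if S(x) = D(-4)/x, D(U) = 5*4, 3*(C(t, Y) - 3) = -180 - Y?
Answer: 14010519040/9 ≈ 1.5567e+9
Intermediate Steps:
C(t, Y) = -57 - Y/3 (C(t, Y) = 3 + (-180 - Y)/3 = 3 + (-60 - Y/3) = -57 - Y/3)
D(U) = 20
S(x) = 20/x
(S(6) - 1*48830)*(-31801 + C(11, 74)) = (20/6 - 1*48830)*(-31801 + (-57 - ⅓*74)) = (20*(⅙) - 48830)*(-31801 + (-57 - 74/3)) = (10/3 - 48830)*(-31801 - 245/3) = -146480/3*(-95648/3) = 14010519040/9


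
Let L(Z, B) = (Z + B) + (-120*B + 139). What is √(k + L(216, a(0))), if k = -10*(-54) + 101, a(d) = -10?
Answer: √2186 ≈ 46.755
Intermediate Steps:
L(Z, B) = 139 + Z - 119*B (L(Z, B) = (B + Z) + (139 - 120*B) = 139 + Z - 119*B)
k = 641 (k = 540 + 101 = 641)
√(k + L(216, a(0))) = √(641 + (139 + 216 - 119*(-10))) = √(641 + (139 + 216 + 1190)) = √(641 + 1545) = √2186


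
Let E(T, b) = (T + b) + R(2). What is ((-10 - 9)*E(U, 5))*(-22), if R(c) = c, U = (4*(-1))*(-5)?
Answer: 11286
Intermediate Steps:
U = 20 (U = -4*(-5) = 20)
E(T, b) = 2 + T + b (E(T, b) = (T + b) + 2 = 2 + T + b)
((-10 - 9)*E(U, 5))*(-22) = ((-10 - 9)*(2 + 20 + 5))*(-22) = -19*27*(-22) = -513*(-22) = 11286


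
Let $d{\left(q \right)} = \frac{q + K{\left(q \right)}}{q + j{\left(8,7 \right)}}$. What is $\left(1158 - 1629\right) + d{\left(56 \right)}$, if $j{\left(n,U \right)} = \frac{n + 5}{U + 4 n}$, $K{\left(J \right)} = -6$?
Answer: $- \frac{79449}{169} \approx -470.11$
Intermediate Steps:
$j{\left(n,U \right)} = \frac{5 + n}{U + 4 n}$
$d{\left(q \right)} = \frac{-6 + q}{\frac{1}{3} + q}$ ($d{\left(q \right)} = \frac{q - 6}{q + \frac{5 + 8}{7 + 4 \cdot 8}} = \frac{-6 + q}{q + \frac{1}{7 + 32} \cdot 13} = \frac{-6 + q}{q + \frac{1}{39} \cdot 13} = \frac{-6 + q}{q + \frac{1}{3}} = \frac{-6 + q}{\frac{1}{3} + q}$)
$\left(1158 - 1629\right) + d{\left(56 \right)} = \left(1158 - 1629\right) + \frac{3 \left(-6 + 56\right)}{1 + 3 \cdot 56} = -471 + 3 \frac{1}{1 + 168} \cdot 50 = -471 + 3 \cdot \frac{1}{169} \cdot 50 = -471 + \frac{150}{169} = - \frac{79449}{169}$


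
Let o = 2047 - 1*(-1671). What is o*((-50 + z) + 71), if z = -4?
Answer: 63206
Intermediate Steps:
o = 3718 (o = 2047 + 1671 = 3718)
o*((-50 + z) + 71) = 3718*((-50 - 4) + 71) = 3718*(-54 + 71) = 3718*17 = 63206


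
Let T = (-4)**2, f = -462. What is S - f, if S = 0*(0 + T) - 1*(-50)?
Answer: 512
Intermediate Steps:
T = 16
S = 50 (S = 0*(0 + 16) - 1*(-50) = 0*16 + 50 = 0 + 50 = 50)
S - f = 50 - 1*(-462) = 50 + 462 = 512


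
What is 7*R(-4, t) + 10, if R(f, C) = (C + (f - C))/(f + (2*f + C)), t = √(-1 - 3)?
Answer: 454/37 + 14*I/37 ≈ 12.27 + 0.37838*I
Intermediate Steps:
t = 2*I (t = √(-4) = 2*I ≈ 2.0*I)
R(f, C) = f/(C + 3*f) (R(f, C) = f/(f + (C + 2*f)) = f/(C + 3*f))
7*R(-4, t) + 10 = 7*(-4/(2*I + 3*(-4))) + 10 = 7*(-4/(2*I - 12)) + 10 = 7*(-4*(-12 - 2*I)/148) + 10 = 7*(-(-12 - 2*I)/37) + 10 = -7*(-12 - 2*I)/37 + 10 = 10 - 7*(-12 - 2*I)/37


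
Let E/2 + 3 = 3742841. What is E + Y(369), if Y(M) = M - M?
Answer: 7485676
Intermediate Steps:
E = 7485676 (E = -6 + 2*3742841 = -6 + 7485682 = 7485676)
Y(M) = 0
E + Y(369) = 7485676 + 0 = 7485676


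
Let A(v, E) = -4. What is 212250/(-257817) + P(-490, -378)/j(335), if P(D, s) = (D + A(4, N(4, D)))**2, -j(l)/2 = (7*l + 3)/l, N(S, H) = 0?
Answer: -1756505631585/100892386 ≈ -17410.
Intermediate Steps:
j(l) = -2*(3 + 7*l)/l (j(l) = -2*(7*l + 3)/l = -2*(3 + 7*l)/l)
P(D, s) = (-4 + D)**2 (P(D, s) = (D - 4)**2 = (-4 + D)**2)
212250/(-257817) + P(-490, -378)/j(335) = 212250/(-257817) + (-4 - 490)**2/(-14 - 6/335) = 212250*(-1/257817) + (-494)**2/(-14 - 6*1/335) = -70750/85939 + 244036/(-14 - 6/335) = -70750/85939 + 244036/(-4696/335) = -70750/85939 + 244036*(-335/4696) = -70750/85939 - 20438015/1174 = -1756505631585/100892386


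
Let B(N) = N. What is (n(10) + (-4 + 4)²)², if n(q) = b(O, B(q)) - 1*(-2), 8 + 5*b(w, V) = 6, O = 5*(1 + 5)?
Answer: 64/25 ≈ 2.5600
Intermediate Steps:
O = 30 (O = 5*6 = 30)
b(w, V) = -⅖ (b(w, V) = -8/5 + (⅕)*6 = -8/5 + 6/5 = -⅖)
n(q) = 8/5 (n(q) = -⅖ - 1*(-2) = -⅖ + 2 = 8/5)
(n(10) + (-4 + 4)²)² = (8/5 + (-4 + 4)²)² = (8/5 + 0²)² = (8/5 + 0)² = (8/5)² = 64/25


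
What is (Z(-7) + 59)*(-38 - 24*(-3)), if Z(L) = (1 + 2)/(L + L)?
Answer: 13991/7 ≈ 1998.7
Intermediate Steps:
Z(L) = 3/(2*L) (Z(L) = 3/((2*L)) = 3*(1/(2*L)) = 3/(2*L))
(Z(-7) + 59)*(-38 - 24*(-3)) = ((3/2)/(-7) + 59)*(-38 - 24*(-3)) = ((3/2)*(-⅐) + 59)*(-38 + 72) = (-3/14 + 59)*34 = (823/14)*34 = 13991/7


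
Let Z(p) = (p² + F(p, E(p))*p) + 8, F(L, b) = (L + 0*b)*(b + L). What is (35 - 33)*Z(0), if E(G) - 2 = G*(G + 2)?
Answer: 16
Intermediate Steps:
E(G) = 2 + G*(2 + G) (E(G) = 2 + G*(G + 2) = 2 + G*(2 + G))
F(L, b) = L*(L + b) (F(L, b) = (L + 0)*(L + b) = L*(L + b))
Z(p) = 8 + p² + p²*(2 + p² + 3*p) (Z(p) = (p² + (p*(p + (2 + p² + 2*p)))*p) + 8 = (p² + (p*(2 + p² + 3*p))*p) + 8 = (p² + p²*(2 + p² + 3*p)) + 8 = 8 + p² + p²*(2 + p² + 3*p))
(35 - 33)*Z(0) = (35 - 33)*(8 + 0⁴ + 3*0² + 3*0³) = 2*(8 + 0 + 3*0 + 3*0) = 2*(8 + 0 + 0 + 0) = 2*8 = 16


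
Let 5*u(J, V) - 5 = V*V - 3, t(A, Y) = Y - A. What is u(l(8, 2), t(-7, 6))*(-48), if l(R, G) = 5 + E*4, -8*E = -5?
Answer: -8208/5 ≈ -1641.6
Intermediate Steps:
E = 5/8 (E = -1/8*(-5) = 5/8 ≈ 0.62500)
l(R, G) = 15/2 (l(R, G) = 5 + (5/8)*4 = 5 + 5/2 = 15/2)
u(J, V) = 2/5 + V**2/5 (u(J, V) = 1 + (V*V - 3)/5 = 1 + (V**2 - 3)/5 = 1 + (-3 + V**2)/5 = 1 + (-3/5 + V**2/5) = 2/5 + V**2/5)
u(l(8, 2), t(-7, 6))*(-48) = (2/5 + (6 - 1*(-7))**2/5)*(-48) = (2/5 + (6 + 7)**2/5)*(-48) = (2/5 + (1/5)*13**2)*(-48) = (2/5 + (1/5)*169)*(-48) = (2/5 + 169/5)*(-48) = (171/5)*(-48) = -8208/5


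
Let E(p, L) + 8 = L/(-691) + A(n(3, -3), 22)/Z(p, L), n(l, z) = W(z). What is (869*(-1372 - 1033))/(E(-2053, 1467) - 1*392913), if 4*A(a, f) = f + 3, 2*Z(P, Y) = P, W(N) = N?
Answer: 539062553770/101347234213 ≈ 5.3190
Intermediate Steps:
n(l, z) = z
Z(P, Y) = P/2
A(a, f) = ¾ + f/4 (A(a, f) = (f + 3)/4 = (3 + f)/4 = ¾ + f/4)
E(p, L) = -8 - L/691 + 25/(2*p) (E(p, L) = -8 + (L/(-691) + (¾ + (¼)*22)/((p/2))) = -8 + (L*(-1/691) + (¾ + 11/2)*(2/p)) = -8 + (-L/691 + 25*(2/p)/4) = -8 + (-L/691 + 25/(2*p)) = -8 - L/691 + 25/(2*p))
(869*(-1372 - 1033))/(E(-2053, 1467) - 1*392913) = (869*(-1372 - 1033))/((-8 - 1/691*1467 + (25/2)/(-2053)) - 1*392913) = (869*(-2405))/((-8 - 1467/691 + (25/2)*(-1/2053)) - 392913) = -2089945/((-8 - 1467/691 - 25/4106) - 392913) = -2089945/(-28738745/2837246 - 392913) = -2089945/(-1114819576343/2837246) = -2089945*(-2837246/1114819576343) = 539062553770/101347234213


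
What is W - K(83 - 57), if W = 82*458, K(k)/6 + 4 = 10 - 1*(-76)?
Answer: 37064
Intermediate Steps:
K(k) = 492 (K(k) = -24 + 6*(10 - 1*(-76)) = -24 + 6*(10 + 76) = -24 + 6*86 = -24 + 516 = 492)
W = 37556
W - K(83 - 57) = 37556 - 1*492 = 37556 - 492 = 37064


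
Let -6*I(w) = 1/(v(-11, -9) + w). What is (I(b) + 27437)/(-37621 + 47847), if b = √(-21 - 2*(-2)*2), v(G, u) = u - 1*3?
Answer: 4307611/1605482 + I*√13/9632892 ≈ 2.6831 + 3.743e-7*I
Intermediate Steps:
v(G, u) = -3 + u (v(G, u) = u - 3 = -3 + u)
b = I*√13 (b = √(-21 + 4*2) = √(-21 + 8) = √(-13) = I*√13 ≈ 3.6056*I)
I(w) = -1/(6*(-12 + w)) (I(w) = -1/(6*((-3 - 9) + w)) = -1/(6*(-12 + w)))
(I(b) + 27437)/(-37621 + 47847) = (-1/(-72 + 6*(I*√13)) + 27437)/(-37621 + 47847) = (-1/(-72 + 6*I*√13) + 27437)/10226 = (27437 - 1/(-72 + 6*I*√13))*(1/10226) = 27437/10226 - 1/(10226*(-72 + 6*I*√13))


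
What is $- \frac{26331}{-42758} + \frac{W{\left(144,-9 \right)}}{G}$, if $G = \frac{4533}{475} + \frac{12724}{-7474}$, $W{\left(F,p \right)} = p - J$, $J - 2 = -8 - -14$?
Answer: $- \frac{923805705149}{595100328218} \approx -1.5524$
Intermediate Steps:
$J = 8$ ($J = 2 - -6 = 2 + \left(-8 + 14\right) = 2 + 6 = 8$)
$W{\left(F,p \right)} = -8 + p$ ($W{\left(F,p \right)} = p - 8 = -8 + p$)
$G = \frac{13917871}{1775075}$ ($G = 4533 \cdot \frac{1}{475} + 12724 \left(- \frac{1}{7474}\right) = \frac{4533}{475} - \frac{6362}{3737} = \frac{13917871}{1775075} \approx 7.8407$)
$- \frac{26331}{-42758} + \frac{W{\left(144,-9 \right)}}{G} = - \frac{26331}{-42758} + \frac{-8 - 9}{\frac{13917871}{1775075}} = \left(-26331\right) \left(- \frac{1}{42758}\right) - \frac{30176275}{13917871} = \frac{26331}{42758} - \frac{30176275}{13917871} = - \frac{923805705149}{595100328218}$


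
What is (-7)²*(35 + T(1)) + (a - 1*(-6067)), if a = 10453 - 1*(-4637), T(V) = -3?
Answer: 22725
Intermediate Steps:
a = 15090 (a = 10453 + 4637 = 15090)
(-7)²*(35 + T(1)) + (a - 1*(-6067)) = (-7)²*(35 - 3) + (15090 - 1*(-6067)) = 49*32 + (15090 + 6067) = 1568 + 21157 = 22725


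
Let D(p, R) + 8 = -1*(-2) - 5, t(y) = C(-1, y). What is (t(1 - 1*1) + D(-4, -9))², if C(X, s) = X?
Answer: 144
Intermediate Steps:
t(y) = -1
D(p, R) = -11 (D(p, R) = -8 + (-1*(-2) - 5) = -8 + (2 - 5) = -8 - 3 = -11)
(t(1 - 1*1) + D(-4, -9))² = (-1 - 11)² = (-12)² = 144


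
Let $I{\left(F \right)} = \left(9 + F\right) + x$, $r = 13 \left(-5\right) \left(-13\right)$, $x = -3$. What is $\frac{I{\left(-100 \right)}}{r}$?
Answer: $- \frac{94}{845} \approx -0.11124$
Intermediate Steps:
$r = 845$ ($r = \left(-65\right) \left(-13\right) = 845$)
$I{\left(F \right)} = 6 + F$ ($I{\left(F \right)} = \left(9 + F\right) - 3 = 6 + F$)
$\frac{I{\left(-100 \right)}}{r} = \frac{6 - 100}{845} = \left(-94\right) \frac{1}{845} = - \frac{94}{845}$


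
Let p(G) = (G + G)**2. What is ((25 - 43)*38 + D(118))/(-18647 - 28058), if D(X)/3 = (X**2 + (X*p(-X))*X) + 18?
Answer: -2326574454/46705 ≈ -49814.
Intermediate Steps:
p(G) = 4*G**2 (p(G) = (2*G)**2 = 4*G**2)
D(X) = 54 + 3*X**2 + 12*X**4 (D(X) = 3*((X**2 + (X*(4*(-X)**2))*X) + 18) = 3*((X**2 + (X*(4*X**2))*X) + 18) = 3*((X**2 + (4*X**3)*X) + 18) = 3*((X**2 + 4*X**4) + 18) = 3*(18 + X**2 + 4*X**4) = 54 + 3*X**2 + 12*X**4)
((25 - 43)*38 + D(118))/(-18647 - 28058) = ((25 - 43)*38 + (54 + 3*118**2 + 12*118**4))/(-18647 - 28058) = (-18*38 + (54 + 3*13924 + 12*193877776))/(-46705) = (-684 + (54 + 41772 + 2326533312))*(-1/46705) = (-684 + 2326575138)*(-1/46705) = 2326574454*(-1/46705) = -2326574454/46705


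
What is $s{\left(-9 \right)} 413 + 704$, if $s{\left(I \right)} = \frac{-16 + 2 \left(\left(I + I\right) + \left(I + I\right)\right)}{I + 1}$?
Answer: $5247$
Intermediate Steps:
$s{\left(I \right)} = \frac{-16 + 8 I}{1 + I}$ ($s{\left(I \right)} = \frac{-16 + 2 \left(2 I + 2 I\right)}{1 + I} = \frac{-16 + 2 \cdot 4 I}{1 + I} = \frac{-16 + 8 I}{1 + I}$)
$s{\left(-9 \right)} 413 + 704 = \frac{8 \left(-2 - 9\right)}{1 - 9} \cdot 413 + 704 = 8 \frac{1}{-8} \left(-11\right) 413 + 704 = 8 \left(- \frac{1}{8}\right) \left(-11\right) 413 + 704 = 11 \cdot 413 + 704 = 4543 + 704 = 5247$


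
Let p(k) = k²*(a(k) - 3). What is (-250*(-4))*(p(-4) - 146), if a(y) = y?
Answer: -258000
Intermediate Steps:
p(k) = k²*(-3 + k) (p(k) = k²*(k - 3) = k²*(-3 + k))
(-250*(-4))*(p(-4) - 146) = (-250*(-4))*((-4)²*(-3 - 4) - 146) = (-50*(-20))*(16*(-7) - 146) = 1000*(-112 - 146) = 1000*(-258) = -258000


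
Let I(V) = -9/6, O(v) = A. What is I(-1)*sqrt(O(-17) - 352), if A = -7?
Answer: -3*I*sqrt(359)/2 ≈ -28.421*I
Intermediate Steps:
O(v) = -7
I(V) = -3/2 (I(V) = -9*1/6 = -3/2)
I(-1)*sqrt(O(-17) - 352) = -3*sqrt(-7 - 352)/2 = -3*I*sqrt(359)/2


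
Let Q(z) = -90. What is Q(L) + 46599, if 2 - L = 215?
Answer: 46509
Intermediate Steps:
L = -213 (L = 2 - 1*215 = 2 - 215 = -213)
Q(L) + 46599 = -90 + 46599 = 46509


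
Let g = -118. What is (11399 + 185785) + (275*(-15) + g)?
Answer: 192941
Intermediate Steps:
(11399 + 185785) + (275*(-15) + g) = (11399 + 185785) + (275*(-15) - 118) = 197184 + (-4125 - 118) = 197184 - 4243 = 192941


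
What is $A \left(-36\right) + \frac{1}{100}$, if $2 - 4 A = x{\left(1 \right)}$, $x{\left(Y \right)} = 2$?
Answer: $\frac{1}{100} \approx 0.01$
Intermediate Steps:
$A = 0$ ($A = \frac{1}{2} - \frac{1}{2} = 0$)
$A \left(-36\right) + \frac{1}{100} = 0 \left(-36\right) + \frac{1}{100} = 0 + \frac{1}{100} = \frac{1}{100}$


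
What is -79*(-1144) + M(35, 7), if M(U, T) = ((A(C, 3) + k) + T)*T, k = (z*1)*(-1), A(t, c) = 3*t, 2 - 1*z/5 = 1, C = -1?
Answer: 90369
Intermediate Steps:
z = 5 (z = 10 - 5*1 = 10 - 5 = 5)
k = -5 (k = (5*1)*(-1) = 5*(-1) = -5)
M(U, T) = T*(-8 + T) (M(U, T) = ((3*(-1) - 5) + T)*T = ((-3 - 5) + T)*T = (-8 + T)*T = T*(-8 + T))
-79*(-1144) + M(35, 7) = -79*(-1144) + 7*(-8 + 7) = 90376 + 7*(-1) = 90376 - 7 = 90369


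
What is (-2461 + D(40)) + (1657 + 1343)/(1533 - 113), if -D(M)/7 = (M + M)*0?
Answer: -174581/71 ≈ -2458.9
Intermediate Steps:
D(M) = 0 (D(M) = -7*(M + M)*0 = -7*2*M*0 = -7*0 = 0)
(-2461 + D(40)) + (1657 + 1343)/(1533 - 113) = (-2461 + 0) + (1657 + 1343)/(1533 - 113) = -2461 + 3000/1420 = -2461 + 3000*(1/1420) = -2461 + 150/71 = -174581/71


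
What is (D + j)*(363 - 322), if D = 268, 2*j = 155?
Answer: 28331/2 ≈ 14166.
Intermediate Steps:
j = 155/2 (j = (1/2)*155 = 155/2 ≈ 77.500)
(D + j)*(363 - 322) = (268 + 155/2)*(363 - 322) = (691/2)*41 = 28331/2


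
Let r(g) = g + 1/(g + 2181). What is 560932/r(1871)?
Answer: 2272896464/7581293 ≈ 299.80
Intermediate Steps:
r(g) = g + 1/(2181 + g)
560932/r(1871) = 560932/(((1 + 1871² + 2181*1871)/(2181 + 1871))) = 560932/(((1 + 3500641 + 4080651)/4052)) = 560932/(((1/4052)*7581293)) = 560932/(7581293/4052) = 560932*(4052/7581293) = 2272896464/7581293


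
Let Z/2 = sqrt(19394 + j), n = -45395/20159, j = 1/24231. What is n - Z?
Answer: -45395/20159 - 2*sqrt(11387019579465)/24231 ≈ -280.78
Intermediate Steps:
j = 1/24231 ≈ 4.1269e-5
n = -45395/20159 (n = -45395*1/20159 = -45395/20159 ≈ -2.2518)
Z = 2*sqrt(11387019579465)/24231 (Z = 2*sqrt(19394 + 1/24231) = 2*sqrt(469936015/24231) = 2*(sqrt(11387019579465)/24231) = 2*sqrt(11387019579465)/24231 ≈ 278.52)
n - Z = -45395/20159 - 2*sqrt(11387019579465)/24231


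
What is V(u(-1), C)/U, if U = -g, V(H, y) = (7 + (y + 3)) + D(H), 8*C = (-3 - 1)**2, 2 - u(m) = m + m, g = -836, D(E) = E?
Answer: 4/209 ≈ 0.019139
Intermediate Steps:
u(m) = 2 - 2*m (u(m) = 2 - (m + m) = 2 - 2*m)
C = 2 (C = (-3 - 1)**2/8 = (1/8)*(-4)**2 = (1/8)*16 = 2)
V(H, y) = 10 + H + y (V(H, y) = (7 + (y + 3)) + H = (7 + (3 + y)) + H = (10 + y) + H = 10 + H + y)
U = 836 (U = -1*(-836) = 836)
V(u(-1), C)/U = (10 + (2 - 2*(-1)) + 2)/836 = (10 + (2 + 2) + 2)*(1/836) = (10 + 4 + 2)*(1/836) = 16*(1/836) = 4/209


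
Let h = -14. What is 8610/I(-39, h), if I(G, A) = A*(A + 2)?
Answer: 205/4 ≈ 51.250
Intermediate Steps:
I(G, A) = A*(2 + A)
8610/I(-39, h) = 8610/((-14*(2 - 14))) = 8610/((-14*(-12))) = 8610/168 = 8610*(1/168) = 205/4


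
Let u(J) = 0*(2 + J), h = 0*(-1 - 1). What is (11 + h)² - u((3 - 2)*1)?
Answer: 121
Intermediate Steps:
h = 0 (h = 0*(-2) = 0)
u(J) = 0
(11 + h)² - u((3 - 2)*1) = (11 + 0)² - 1*0 = 11² + 0 = 121 + 0 = 121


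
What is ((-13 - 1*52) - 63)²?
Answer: 16384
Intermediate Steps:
((-13 - 1*52) - 63)² = ((-13 - 52) - 63)² = (-65 - 63)² = (-128)² = 16384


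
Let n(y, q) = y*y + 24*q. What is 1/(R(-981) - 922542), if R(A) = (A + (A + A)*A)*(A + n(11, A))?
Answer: -1/46947897906 ≈ -2.1300e-11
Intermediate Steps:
n(y, q) = y² + 24*q
R(A) = (121 + 25*A)*(A + 2*A²) (R(A) = (A + (A + A)*A)*(A + (11² + 24*A)) = (A + (2*A)*A)*(A + (121 + 24*A)) = (A + 2*A²)*(121 + 25*A) = (121 + 25*A)*(A + 2*A²))
1/(R(-981) - 922542) = 1/(-981*(121 + 50*(-981)² + 267*(-981)) - 922542) = 1/(-981*(121 + 50*962361 - 261927) - 922542) = 1/(-981*(121 + 48118050 - 261927) - 922542) = 1/(-981*47856244 - 922542) = 1/(-46946975364 - 922542) = 1/(-46947897906) = -1/46947897906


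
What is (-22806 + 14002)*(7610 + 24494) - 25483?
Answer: -282669099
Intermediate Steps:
(-22806 + 14002)*(7610 + 24494) - 25483 = -8804*32104 - 25483 = -282643616 - 25483 = -282669099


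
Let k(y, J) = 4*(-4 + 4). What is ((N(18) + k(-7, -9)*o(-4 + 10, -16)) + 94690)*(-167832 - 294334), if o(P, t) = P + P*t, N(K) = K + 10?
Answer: -43775439188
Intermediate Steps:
k(y, J) = 0 (k(y, J) = 4*0 = 0)
N(K) = 10 + K
((N(18) + k(-7, -9)*o(-4 + 10, -16)) + 94690)*(-167832 - 294334) = (((10 + 18) + 0*((-4 + 10)*(1 - 16))) + 94690)*(-167832 - 294334) = ((28 + 0*(6*(-15))) + 94690)*(-462166) = ((28 + 0*(-90)) + 94690)*(-462166) = ((28 + 0) + 94690)*(-462166) = (28 + 94690)*(-462166) = 94718*(-462166) = -43775439188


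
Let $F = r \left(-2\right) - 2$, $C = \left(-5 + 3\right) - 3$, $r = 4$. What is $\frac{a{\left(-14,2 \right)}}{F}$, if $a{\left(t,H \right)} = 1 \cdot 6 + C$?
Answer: $- \frac{1}{10} \approx -0.1$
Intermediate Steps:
$C = -5$ ($C = -2 - 3 = -5$)
$F = -10$ ($F = 4 \left(-2\right) - 2 = -8 - 2 = -10$)
$a{\left(t,H \right)} = 1$ ($a{\left(t,H \right)} = 1 \cdot 6 - 5 = 6 - 5 = 1$)
$\frac{a{\left(-14,2 \right)}}{F} = 1 \frac{1}{-10} = 1 \left(- \frac{1}{10}\right) = - \frac{1}{10}$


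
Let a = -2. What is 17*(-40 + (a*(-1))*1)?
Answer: -646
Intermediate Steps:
17*(-40 + (a*(-1))*1) = 17*(-40 - 2*(-1)*1) = 17*(-40 + 2*1) = 17*(-40 + 2) = 17*(-38) = -646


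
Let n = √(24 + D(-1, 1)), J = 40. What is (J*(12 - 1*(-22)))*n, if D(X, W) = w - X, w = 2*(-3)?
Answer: 1360*√19 ≈ 5928.1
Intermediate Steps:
w = -6
D(X, W) = -6 - X
n = √19 (n = √(24 + (-6 - 1*(-1))) = √(24 + (-6 + 1)) = √(24 - 5) = √19 ≈ 4.3589)
(J*(12 - 1*(-22)))*n = (40*(12 - 1*(-22)))*√19 = (40*(12 + 22))*√19 = (40*34)*√19 = 1360*√19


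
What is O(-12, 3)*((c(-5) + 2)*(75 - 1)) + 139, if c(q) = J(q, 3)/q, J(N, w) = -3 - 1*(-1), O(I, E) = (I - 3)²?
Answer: 40099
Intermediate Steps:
O(I, E) = (-3 + I)²
J(N, w) = -2 (J(N, w) = -3 + 1 = -2)
c(q) = -2/q
O(-12, 3)*((c(-5) + 2)*(75 - 1)) + 139 = (-3 - 12)²*((-2/(-5) + 2)*(75 - 1)) + 139 = (-15)²*((-2*(-⅕) + 2)*74) + 139 = 225*((⅖ + 2)*74) + 139 = 225*((12/5)*74) + 139 = 225*(888/5) + 139 = 39960 + 139 = 40099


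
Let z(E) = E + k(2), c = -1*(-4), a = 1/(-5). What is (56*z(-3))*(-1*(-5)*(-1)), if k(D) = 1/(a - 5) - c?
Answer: 26180/13 ≈ 2013.8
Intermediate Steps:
a = -⅕ (a = 1*(-⅕) = -⅕ ≈ -0.20000)
c = 4
k(D) = -109/26 (k(D) = 1/(-⅕ - 5) - 1*4 = 1/(-26/5) - 4 = -5/26 - 4 = -109/26)
z(E) = -109/26 + E (z(E) = E - 109/26 = -109/26 + E)
(56*z(-3))*(-1*(-5)*(-1)) = (56*(-109/26 - 3))*(-1*(-5)*(-1)) = (56*(-187/26))*(5*(-1)) = -5236/13*(-5) = 26180/13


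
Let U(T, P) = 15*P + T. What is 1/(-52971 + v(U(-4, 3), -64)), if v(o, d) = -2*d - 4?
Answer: -1/52847 ≈ -1.8923e-5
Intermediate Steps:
U(T, P) = T + 15*P
v(o, d) = -4 - 2*d
1/(-52971 + v(U(-4, 3), -64)) = 1/(-52971 + (-4 - 2*(-64))) = 1/(-52971 + (-4 + 128)) = 1/(-52971 + 124) = 1/(-52847) = -1/52847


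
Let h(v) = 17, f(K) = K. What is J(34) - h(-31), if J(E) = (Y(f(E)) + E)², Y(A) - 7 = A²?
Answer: 1432792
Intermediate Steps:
Y(A) = 7 + A²
J(E) = (7 + E + E²)² (J(E) = ((7 + E²) + E)² = (7 + E + E²)²)
J(34) - h(-31) = (7 + 34 + 34²)² - 1*17 = (7 + 34 + 1156)² - 17 = 1197² - 17 = 1432809 - 17 = 1432792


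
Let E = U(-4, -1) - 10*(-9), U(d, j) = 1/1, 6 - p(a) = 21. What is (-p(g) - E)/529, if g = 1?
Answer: -76/529 ≈ -0.14367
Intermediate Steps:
p(a) = -15 (p(a) = 6 - 1*21 = 6 - 21 = -15)
U(d, j) = 1 (U(d, j) = 1*1 = 1)
E = 91 (E = 1 - 10*(-9) = 1 + 90 = 91)
(-p(g) - E)/529 = (-1*(-15) - 1*91)/529 = (15 - 91)*(1/529) = -76*1/529 = -76/529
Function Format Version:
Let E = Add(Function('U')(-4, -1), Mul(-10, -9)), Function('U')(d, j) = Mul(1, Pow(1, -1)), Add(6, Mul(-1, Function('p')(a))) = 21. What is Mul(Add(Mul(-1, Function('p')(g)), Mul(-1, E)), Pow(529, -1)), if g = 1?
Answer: Rational(-76, 529) ≈ -0.14367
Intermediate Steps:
Function('p')(a) = -15 (Function('p')(a) = Add(6, Mul(-1, 21)) = Add(6, -21) = -15)
Function('U')(d, j) = 1 (Function('U')(d, j) = Mul(1, 1) = 1)
E = 91 (E = Add(1, Mul(-10, -9)) = Add(1, 90) = 91)
Mul(Add(Mul(-1, Function('p')(g)), Mul(-1, E)), Pow(529, -1)) = Mul(Add(Mul(-1, -15), Mul(-1, 91)), Pow(529, -1)) = Mul(Add(15, -91), Rational(1, 529)) = Mul(-76, Rational(1, 529)) = Rational(-76, 529)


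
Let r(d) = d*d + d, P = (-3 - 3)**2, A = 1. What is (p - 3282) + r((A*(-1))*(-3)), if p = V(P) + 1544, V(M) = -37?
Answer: -1763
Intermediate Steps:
P = 36 (P = (-6)**2 = 36)
p = 1507 (p = -37 + 1544 = 1507)
r(d) = d + d**2 (r(d) = d**2 + d = d + d**2)
(p - 3282) + r((A*(-1))*(-3)) = (1507 - 3282) + ((1*(-1))*(-3))*(1 + (1*(-1))*(-3)) = -1775 + (-1*(-3))*(1 - 1*(-3)) = -1775 + 3*(1 + 3) = -1775 + 3*4 = -1775 + 12 = -1763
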